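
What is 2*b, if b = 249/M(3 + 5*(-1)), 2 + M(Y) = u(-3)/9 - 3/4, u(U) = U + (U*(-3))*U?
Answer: -5976/73 ≈ -81.863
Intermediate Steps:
u(U) = U - 3*U**2 (u(U) = U + (-3*U)*U = U - 3*U**2)
M(Y) = -73/12 (M(Y) = -2 + (-3*(1 - 3*(-3))/9 - 3/4) = -2 + (-3*(1 + 9)*(1/9) - 3*1/4) = -2 + (-3*10*(1/9) - 3/4) = -2 + (-30*1/9 - 3/4) = -2 + (-10/3 - 3/4) = -2 - 49/12 = -73/12)
b = -2988/73 (b = 249/(-73/12) = 249*(-12/73) = -2988/73 ≈ -40.932)
2*b = 2*(-2988/73) = -5976/73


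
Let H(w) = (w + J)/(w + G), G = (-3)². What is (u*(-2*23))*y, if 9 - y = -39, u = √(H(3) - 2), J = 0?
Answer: -1104*I*√7 ≈ -2920.9*I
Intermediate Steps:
G = 9
H(w) = w/(9 + w) (H(w) = (w + 0)/(w + 9) = w/(9 + w))
u = I*√7/2 (u = √(3/(9 + 3) - 2) = √(3/12 - 2) = √(3*(1/12) - 2) = √(¼ - 2) = √(-7/4) = I*√7/2 ≈ 1.3229*I)
y = 48 (y = 9 - 1*(-39) = 9 + 39 = 48)
(u*(-2*23))*y = ((I*√7/2)*(-2*23))*48 = ((I*√7/2)*(-46))*48 = -23*I*√7*48 = -1104*I*√7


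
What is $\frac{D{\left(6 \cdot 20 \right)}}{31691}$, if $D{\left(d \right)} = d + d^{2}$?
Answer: $\frac{1320}{2881} \approx 0.45817$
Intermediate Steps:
$\frac{D{\left(6 \cdot 20 \right)}}{31691} = \frac{6 \cdot 20 \left(1 + 6 \cdot 20\right)}{31691} = 120 \left(1 + 120\right) \frac{1}{31691} = 120 \cdot 121 \cdot \frac{1}{31691} = 14520 \cdot \frac{1}{31691} = \frac{1320}{2881}$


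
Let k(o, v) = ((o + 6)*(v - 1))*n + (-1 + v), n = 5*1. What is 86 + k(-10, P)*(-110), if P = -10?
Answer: -22904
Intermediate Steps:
n = 5
k(o, v) = -1 + v + 5*(-1 + v)*(6 + o) (k(o, v) = ((o + 6)*(v - 1))*5 + (-1 + v) = ((6 + o)*(-1 + v))*5 + (-1 + v) = ((-1 + v)*(6 + o))*5 + (-1 + v) = 5*(-1 + v)*(6 + o) + (-1 + v) = -1 + v + 5*(-1 + v)*(6 + o))
86 + k(-10, P)*(-110) = 86 + (-31 - 5*(-10) + 31*(-10) + 5*(-10)*(-10))*(-110) = 86 + (-31 + 50 - 310 + 500)*(-110) = 86 + 209*(-110) = 86 - 22990 = -22904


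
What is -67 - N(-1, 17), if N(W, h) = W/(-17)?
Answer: -1140/17 ≈ -67.059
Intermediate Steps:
N(W, h) = -W/17 (N(W, h) = W*(-1/17) = -W/17)
-67 - N(-1, 17) = -67 - (-1)*(-1)/17 = -67 - 1*1/17 = -67 - 1/17 = -1140/17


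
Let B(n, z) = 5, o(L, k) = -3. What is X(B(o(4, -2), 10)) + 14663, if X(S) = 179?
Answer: 14842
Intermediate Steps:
X(B(o(4, -2), 10)) + 14663 = 179 + 14663 = 14842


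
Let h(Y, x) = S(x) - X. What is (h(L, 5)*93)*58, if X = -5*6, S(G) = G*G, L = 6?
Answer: 296670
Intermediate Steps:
S(G) = G²
X = -30
h(Y, x) = 30 + x² (h(Y, x) = x² - 1*(-30) = x² + 30 = 30 + x²)
(h(L, 5)*93)*58 = ((30 + 5²)*93)*58 = ((30 + 25)*93)*58 = (55*93)*58 = 5115*58 = 296670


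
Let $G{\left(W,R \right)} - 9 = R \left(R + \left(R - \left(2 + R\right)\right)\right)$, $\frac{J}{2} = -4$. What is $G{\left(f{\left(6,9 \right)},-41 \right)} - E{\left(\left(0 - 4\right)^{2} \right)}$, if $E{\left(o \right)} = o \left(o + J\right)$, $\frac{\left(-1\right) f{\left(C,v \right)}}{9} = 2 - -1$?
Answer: $1644$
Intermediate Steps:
$J = -8$ ($J = 2 \left(-4\right) = -8$)
$f{\left(C,v \right)} = -27$ ($f{\left(C,v \right)} = - 9 \left(2 - -1\right) = - 9 \left(2 + 1\right) = \left(-9\right) 3 = -27$)
$G{\left(W,R \right)} = 9 + R \left(-2 + R\right)$ ($G{\left(W,R \right)} = 9 + R \left(R + \left(R - \left(2 + R\right)\right)\right) = 9 + R \left(R - 2\right) = 9 + R \left(-2 + R\right)$)
$E{\left(o \right)} = o \left(-8 + o\right)$ ($E{\left(o \right)} = o \left(o - 8\right) = o \left(-8 + o\right)$)
$G{\left(f{\left(6,9 \right)},-41 \right)} - E{\left(\left(0 - 4\right)^{2} \right)} = \left(9 + \left(-41\right)^{2} - -82\right) - \left(0 - 4\right)^{2} \left(-8 + \left(0 - 4\right)^{2}\right) = \left(9 + 1681 + 82\right) - \left(-4\right)^{2} \left(-8 + \left(-4\right)^{2}\right) = 1772 - 16 \left(-8 + 16\right) = 1772 - 16 \cdot 8 = 1772 - 128 = 1644$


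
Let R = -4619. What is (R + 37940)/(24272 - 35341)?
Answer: -33321/11069 ≈ -3.0103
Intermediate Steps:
(R + 37940)/(24272 - 35341) = (-4619 + 37940)/(24272 - 35341) = 33321/(-11069) = 33321*(-1/11069) = -33321/11069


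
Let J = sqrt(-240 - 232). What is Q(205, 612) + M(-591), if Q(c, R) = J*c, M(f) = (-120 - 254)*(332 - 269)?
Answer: -23562 + 410*I*sqrt(118) ≈ -23562.0 + 4453.7*I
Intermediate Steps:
J = 2*I*sqrt(118) (J = sqrt(-472) = 2*I*sqrt(118) ≈ 21.726*I)
M(f) = -23562 (M(f) = -374*63 = -23562)
Q(c, R) = 2*I*c*sqrt(118) (Q(c, R) = (2*I*sqrt(118))*c = 2*I*c*sqrt(118))
Q(205, 612) + M(-591) = 2*I*205*sqrt(118) - 23562 = 410*I*sqrt(118) - 23562 = -23562 + 410*I*sqrt(118)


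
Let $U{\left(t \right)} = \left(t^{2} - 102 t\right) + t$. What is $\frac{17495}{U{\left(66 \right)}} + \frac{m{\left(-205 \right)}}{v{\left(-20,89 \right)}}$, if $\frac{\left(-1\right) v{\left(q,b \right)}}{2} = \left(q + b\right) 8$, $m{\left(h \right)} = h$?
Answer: $- \frac{628031}{85008} \approx -7.3879$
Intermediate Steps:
$U{\left(t \right)} = t^{2} - 101 t$
$v{\left(q,b \right)} = - 16 b - 16 q$ ($v{\left(q,b \right)} = - 2 \left(q + b\right) 8 = - 2 \left(b + q\right) 8 = - 2 \left(8 b + 8 q\right) = - 16 b - 16 q$)
$\frac{17495}{U{\left(66 \right)}} + \frac{m{\left(-205 \right)}}{v{\left(-20,89 \right)}} = \frac{17495}{66 \left(-101 + 66\right)} - \frac{205}{\left(-16\right) 89 - -320} = \frac{17495}{66 \left(-35\right)} - \frac{205}{-1424 + 320} = \frac{17495}{-2310} - \frac{205}{-1104} = 17495 \left(- \frac{1}{2310}\right) - - \frac{205}{1104} = - \frac{3499}{462} + \frac{205}{1104} = - \frac{628031}{85008}$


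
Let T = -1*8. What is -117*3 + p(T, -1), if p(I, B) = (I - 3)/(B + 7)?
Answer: -2117/6 ≈ -352.83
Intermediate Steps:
T = -8
p(I, B) = (-3 + I)/(7 + B)
-117*3 + p(T, -1) = -117*3 + (-3 - 8)/(7 - 1) = -351 - 11/6 = -2117/6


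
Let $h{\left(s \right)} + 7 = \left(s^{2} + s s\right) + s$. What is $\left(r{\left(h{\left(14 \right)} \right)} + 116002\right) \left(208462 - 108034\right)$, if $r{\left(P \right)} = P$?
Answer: $11689919628$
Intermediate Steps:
$h{\left(s \right)} = -7 + s + 2 s^{2}$ ($h{\left(s \right)} = -7 + \left(\left(s^{2} + s s\right) + s\right) = -7 + \left(\left(s^{2} + s^{2}\right) + s\right) = -7 + \left(2 s^{2} + s\right) = -7 + \left(s + 2 s^{2}\right) = -7 + s + 2 s^{2}$)
$\left(r{\left(h{\left(14 \right)} \right)} + 116002\right) \left(208462 - 108034\right) = \left(\left(-7 + 14 + 2 \cdot 14^{2}\right) + 116002\right) \left(208462 - 108034\right) = \left(\left(-7 + 14 + 2 \cdot 196\right) + 116002\right) 100428 = \left(\left(-7 + 14 + 392\right) + 116002\right) 100428 = \left(399 + 116002\right) 100428 = 116401 \cdot 100428 = 11689919628$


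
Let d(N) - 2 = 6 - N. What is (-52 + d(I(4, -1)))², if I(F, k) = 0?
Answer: 1936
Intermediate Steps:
d(N) = 8 - N (d(N) = 2 + (6 - N) = 8 - N)
(-52 + d(I(4, -1)))² = (-52 + (8 - 1*0))² = (-52 + (8 + 0))² = (-52 + 8)² = (-44)² = 1936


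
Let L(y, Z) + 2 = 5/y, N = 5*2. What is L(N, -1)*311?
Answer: -933/2 ≈ -466.50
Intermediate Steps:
N = 10
L(y, Z) = -2 + 5/y
L(N, -1)*311 = (-2 + 5/10)*311 = (-2 + 5*(1/10))*311 = (-2 + 1/2)*311 = -3/2*311 = -933/2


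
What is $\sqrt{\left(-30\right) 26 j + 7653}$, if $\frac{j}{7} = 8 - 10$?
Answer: $\sqrt{18573} \approx 136.28$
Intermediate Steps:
$j = -14$ ($j = 7 \left(8 - 10\right) = 7 \left(-2\right) = -14$)
$\sqrt{\left(-30\right) 26 j + 7653} = \sqrt{\left(-30\right) 26 \left(-14\right) + 7653} = \sqrt{\left(-780\right) \left(-14\right) + 7653} = \sqrt{10920 + 7653} = \sqrt{18573}$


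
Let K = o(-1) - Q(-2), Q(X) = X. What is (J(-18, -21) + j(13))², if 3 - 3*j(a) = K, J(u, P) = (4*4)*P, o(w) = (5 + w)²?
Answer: 116281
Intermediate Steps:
J(u, P) = 16*P
K = 18 (K = (5 - 1)² - 1*(-2) = 4² + 2 = 16 + 2 = 18)
j(a) = -5 (j(a) = 1 - ⅓*18 = 1 - 6 = -5)
(J(-18, -21) + j(13))² = (16*(-21) - 5)² = (-336 - 5)² = (-341)² = 116281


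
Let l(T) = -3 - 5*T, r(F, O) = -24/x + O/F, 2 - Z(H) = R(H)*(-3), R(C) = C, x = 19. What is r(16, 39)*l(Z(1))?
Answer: -2499/76 ≈ -32.882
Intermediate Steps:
Z(H) = 2 + 3*H (Z(H) = 2 - H*(-3) = 2 - (-3)*H = 2 + 3*H)
r(F, O) = -24/19 + O/F
r(16, 39)*l(Z(1)) = (-24/19 + 39/16)*(-3 - 5*(2 + 3*1)) = (-24/19 + 39*(1/16))*(-3 - 5*(2 + 3)) = (-24/19 + 39/16)*(-3 - 5*5) = 357*(-3 - 25)/304 = (357/304)*(-28) = -2499/76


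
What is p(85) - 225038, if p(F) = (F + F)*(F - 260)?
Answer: -254788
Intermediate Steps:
p(F) = 2*F*(-260 + F) (p(F) = (2*F)*(-260 + F) = 2*F*(-260 + F))
p(85) - 225038 = 2*85*(-260 + 85) - 225038 = 2*85*(-175) - 225038 = -29750 - 225038 = -254788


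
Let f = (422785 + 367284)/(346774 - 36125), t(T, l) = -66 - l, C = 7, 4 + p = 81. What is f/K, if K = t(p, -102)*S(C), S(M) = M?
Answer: 112867/11183364 ≈ 0.010092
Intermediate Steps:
p = 77 (p = -4 + 81 = 77)
f = 790069/310649 ≈ 2.5433
K = 252 (K = (-66 - 1*(-102))*7 = (-66 + 102)*7 = 36*7 = 252)
f/K = (790069/310649)/252 = (790069/310649)*(1/252) = 112867/11183364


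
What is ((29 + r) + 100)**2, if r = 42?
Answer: 29241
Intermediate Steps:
((29 + r) + 100)**2 = ((29 + 42) + 100)**2 = (71 + 100)**2 = 171**2 = 29241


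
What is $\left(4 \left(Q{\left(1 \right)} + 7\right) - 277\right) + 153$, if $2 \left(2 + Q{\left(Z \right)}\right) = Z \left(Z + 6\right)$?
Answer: $-90$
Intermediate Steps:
$Q{\left(Z \right)} = -2 + \frac{Z \left(6 + Z\right)}{2}$ ($Q{\left(Z \right)} = -2 + \frac{Z \left(Z + 6\right)}{2} = -2 + \frac{Z \left(6 + Z\right)}{2}$)
$\left(4 \left(Q{\left(1 \right)} + 7\right) - 277\right) + 153 = \left(4 \left(\left(-2 + \frac{1^{2}}{2} + 3 \cdot 1\right) + 7\right) - 277\right) + 153 = \left(4 \left(\left(-2 + \frac{1}{2} \cdot 1 + 3\right) + 7\right) - 277\right) + 153 = \left(4 \left(\left(-2 + \frac{1}{2} + 3\right) + 7\right) - 277\right) + 153 = \left(4 \left(\frac{3}{2} + 7\right) - 277\right) + 153 = \left(4 \cdot \frac{17}{2} - 277\right) + 153 = \left(34 - 277\right) + 153 = -243 + 153 = -90$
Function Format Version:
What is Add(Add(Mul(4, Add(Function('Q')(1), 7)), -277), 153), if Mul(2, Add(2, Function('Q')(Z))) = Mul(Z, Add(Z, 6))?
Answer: -90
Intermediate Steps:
Function('Q')(Z) = Add(-2, Mul(Rational(1, 2), Z, Add(6, Z))) (Function('Q')(Z) = Add(-2, Mul(Rational(1, 2), Mul(Z, Add(Z, 6)))) = Add(-2, Mul(Rational(1, 2), Mul(Z, Add(6, Z)))) = Add(-2, Mul(Rational(1, 2), Z, Add(6, Z))))
Add(Add(Mul(4, Add(Function('Q')(1), 7)), -277), 153) = Add(Add(Mul(4, Add(Add(-2, Mul(Rational(1, 2), Pow(1, 2)), Mul(3, 1)), 7)), -277), 153) = Add(Add(Mul(4, Add(Add(-2, Mul(Rational(1, 2), 1), 3), 7)), -277), 153) = Add(Add(Mul(4, Add(Add(-2, Rational(1, 2), 3), 7)), -277), 153) = Add(Add(Mul(4, Add(Rational(3, 2), 7)), -277), 153) = Add(Add(Mul(4, Rational(17, 2)), -277), 153) = Add(Add(34, -277), 153) = Add(-243, 153) = -90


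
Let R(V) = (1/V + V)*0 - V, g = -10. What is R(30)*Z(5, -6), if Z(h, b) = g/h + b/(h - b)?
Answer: 840/11 ≈ 76.364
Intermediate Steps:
R(V) = -V (R(V) = (V + 1/V)*0 - V = 0 - V = -V)
Z(h, b) = -10/h + b/(h - b)
R(30)*Z(5, -6) = (-1*30)*((-10*(-6) + 10*5 - 1*(-6)*5)/(5*(-6 - 1*5))) = -6*(60 + 50 + 30)/(-6 - 5) = -6*140/(-11) = -6*(-1)*140/11 = -30*(-28/11) = 840/11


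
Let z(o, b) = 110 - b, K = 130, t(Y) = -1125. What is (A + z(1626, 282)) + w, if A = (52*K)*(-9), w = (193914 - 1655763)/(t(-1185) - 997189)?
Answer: -60907671919/998314 ≈ -61011.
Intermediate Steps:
w = 1461849/998314 (w = (193914 - 1655763)/(-1125 - 997189) = -1461849/(-998314) = -1461849*(-1/998314) = 1461849/998314 ≈ 1.4643)
A = -60840 (A = (52*130)*(-9) = 6760*(-9) = -60840)
(A + z(1626, 282)) + w = (-60840 + (110 - 1*282)) + 1461849/998314 = (-60840 + (110 - 282)) + 1461849/998314 = (-60840 - 172) + 1461849/998314 = -61012 + 1461849/998314 = -60907671919/998314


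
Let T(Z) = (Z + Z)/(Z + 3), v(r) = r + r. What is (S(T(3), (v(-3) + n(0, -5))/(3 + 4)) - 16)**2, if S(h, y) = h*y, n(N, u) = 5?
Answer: 12769/49 ≈ 260.59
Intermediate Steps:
v(r) = 2*r
T(Z) = 2*Z/(3 + Z) (T(Z) = (2*Z)/(3 + Z) = 2*Z/(3 + Z))
(S(T(3), (v(-3) + n(0, -5))/(3 + 4)) - 16)**2 = ((2*3/(3 + 3))*((2*(-3) + 5)/(3 + 4)) - 16)**2 = ((2*3/6)*((-6 + 5)/7) - 16)**2 = ((2*3*(1/6))*(-1*1/7) - 16)**2 = (1*(-1/7) - 16)**2 = (-1/7 - 16)**2 = (-113/7)**2 = 12769/49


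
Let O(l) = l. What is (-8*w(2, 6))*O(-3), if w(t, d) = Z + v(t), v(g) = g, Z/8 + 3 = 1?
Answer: -336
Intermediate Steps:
Z = -16 (Z = -24 + 8*1 = -24 + 8 = -16)
w(t, d) = -16 + t
(-8*w(2, 6))*O(-3) = -8*(-16 + 2)*(-3) = -8*(-14)*(-3) = 112*(-3) = -336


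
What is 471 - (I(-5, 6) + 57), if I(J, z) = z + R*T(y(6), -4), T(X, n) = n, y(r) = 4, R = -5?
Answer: 388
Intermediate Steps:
I(J, z) = 20 + z (I(J, z) = z - 5*(-4) = z + 20 = 20 + z)
471 - (I(-5, 6) + 57) = 471 - ((20 + 6) + 57) = 471 - (26 + 57) = 471 - 1*83 = 471 - 83 = 388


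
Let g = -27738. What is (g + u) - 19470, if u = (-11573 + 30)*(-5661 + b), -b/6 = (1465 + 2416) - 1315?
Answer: 243013743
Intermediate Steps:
b = -15396 (b = -6*((1465 + 2416) - 1315) = -6*(3881 - 1315) = -6*2566 = -15396)
u = 243060951 (u = (-11573 + 30)*(-5661 - 15396) = -11543*(-21057) = 243060951)
(g + u) - 19470 = (-27738 + 243060951) - 19470 = 243033213 - 19470 = 243013743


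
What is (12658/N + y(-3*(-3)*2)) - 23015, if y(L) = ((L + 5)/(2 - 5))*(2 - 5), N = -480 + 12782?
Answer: -141417463/6151 ≈ -22991.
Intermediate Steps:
N = 12302
y(L) = 5 + L (y(L) = ((5 + L)/(-3))*(-3) = ((5 + L)*(-1/3))*(-3) = (-5/3 - L/3)*(-3) = 5 + L)
(12658/N + y(-3*(-3)*2)) - 23015 = (12658/12302 + (5 - 3*(-3)*2)) - 23015 = (12658*(1/12302) + (5 + 9*2)) - 23015 = (6329/6151 + (5 + 18)) - 23015 = (6329/6151 + 23) - 23015 = 147802/6151 - 23015 = -141417463/6151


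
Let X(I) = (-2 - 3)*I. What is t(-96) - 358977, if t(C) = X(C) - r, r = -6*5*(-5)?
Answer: -358647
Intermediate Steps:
r = 150 (r = -30*(-5) = 150)
X(I) = -5*I
t(C) = -150 - 5*C (t(C) = -5*C - 1*150 = -5*C - 150 = -150 - 5*C)
t(-96) - 358977 = (-150 - 5*(-96)) - 358977 = (-150 + 480) - 358977 = 330 - 358977 = -358647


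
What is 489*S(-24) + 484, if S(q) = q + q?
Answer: -22988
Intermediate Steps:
S(q) = 2*q
489*S(-24) + 484 = 489*(2*(-24)) + 484 = 489*(-48) + 484 = -23472 + 484 = -22988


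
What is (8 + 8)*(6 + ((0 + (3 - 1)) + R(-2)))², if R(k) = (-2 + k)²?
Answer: 9216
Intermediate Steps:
(8 + 8)*(6 + ((0 + (3 - 1)) + R(-2)))² = (8 + 8)*(6 + ((0 + (3 - 1)) + (-2 - 2)²))² = 16*(6 + ((0 + 2) + (-4)²))² = 16*(6 + (2 + 16))² = 16*(6 + 18)² = 16*24² = 16*576 = 9216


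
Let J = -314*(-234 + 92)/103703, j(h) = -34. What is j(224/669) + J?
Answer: -3481314/103703 ≈ -33.570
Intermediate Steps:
J = 44588/103703 (J = -314*(-142)*(1/103703) = 44588*(1/103703) = 44588/103703 ≈ 0.42996)
j(224/669) + J = -34 + 44588/103703 = -3481314/103703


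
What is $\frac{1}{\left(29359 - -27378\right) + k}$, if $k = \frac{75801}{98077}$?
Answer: $\frac{98077}{5564670550} \approx 1.7625 \cdot 10^{-5}$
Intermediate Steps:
$k = \frac{75801}{98077}$ ($k = 75801 \cdot \frac{1}{98077} = \frac{75801}{98077} \approx 0.77287$)
$\frac{1}{\left(29359 - -27378\right) + k} = \frac{1}{\left(29359 - -27378\right) + \frac{75801}{98077}} = \frac{1}{\left(29359 + 27378\right) + \frac{75801}{98077}} = \frac{1}{56737 + \frac{75801}{98077}} = \frac{1}{\frac{5564670550}{98077}} = \frac{98077}{5564670550}$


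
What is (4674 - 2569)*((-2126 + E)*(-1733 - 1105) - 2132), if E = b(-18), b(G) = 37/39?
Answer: 164977114230/13 ≈ 1.2691e+10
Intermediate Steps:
b(G) = 37/39 (b(G) = 37*(1/39) = 37/39)
E = 37/39 ≈ 0.94872
(4674 - 2569)*((-2126 + E)*(-1733 - 1105) - 2132) = (4674 - 2569)*((-2126 + 37/39)*(-1733 - 1105) - 2132) = 2105*(-82877/39*(-2838) - 2132) = 2105*(78401642/13 - 2132) = 2105*(78373926/13) = 164977114230/13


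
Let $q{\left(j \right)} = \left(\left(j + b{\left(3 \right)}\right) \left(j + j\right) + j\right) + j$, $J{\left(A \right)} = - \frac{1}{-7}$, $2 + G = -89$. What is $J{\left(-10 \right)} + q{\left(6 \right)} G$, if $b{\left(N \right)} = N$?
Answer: $- \frac{76439}{7} \approx -10920.0$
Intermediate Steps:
$G = -91$ ($G = -2 - 89 = -91$)
$J{\left(A \right)} = \frac{1}{7}$ ($J{\left(A \right)} = \left(-1\right) \left(- \frac{1}{7}\right) = \frac{1}{7}$)
$q{\left(j \right)} = 2 j + 2 j \left(3 + j\right)$ ($q{\left(j \right)} = \left(\left(j + 3\right) \left(j + j\right) + j\right) + j = \left(\left(3 + j\right) 2 j + j\right) + j = \left(2 j \left(3 + j\right) + j\right) + j = \left(j + 2 j \left(3 + j\right)\right) + j = 2 j + 2 j \left(3 + j\right)$)
$J{\left(-10 \right)} + q{\left(6 \right)} G = \frac{1}{7} + 2 \cdot 6 \left(4 + 6\right) \left(-91\right) = \frac{1}{7} + 2 \cdot 6 \cdot 10 \left(-91\right) = \frac{1}{7} + 120 \left(-91\right) = \frac{1}{7} - 10920 = - \frac{76439}{7}$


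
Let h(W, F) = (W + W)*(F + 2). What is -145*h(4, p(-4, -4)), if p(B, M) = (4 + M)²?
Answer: -2320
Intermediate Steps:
h(W, F) = 2*W*(2 + F) (h(W, F) = (2*W)*(2 + F) = 2*W*(2 + F))
-145*h(4, p(-4, -4)) = -290*4*(2 + (4 - 4)²) = -290*4*(2 + 0²) = -290*4*(2 + 0) = -290*4*2 = -145*16 = -2320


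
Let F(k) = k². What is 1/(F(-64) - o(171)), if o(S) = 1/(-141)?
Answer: 141/577537 ≈ 0.00024414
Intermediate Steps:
o(S) = -1/141
1/(F(-64) - o(171)) = 1/((-64)² - 1*(-1/141)) = 1/(4096 + 1/141) = 1/(577537/141) = 141/577537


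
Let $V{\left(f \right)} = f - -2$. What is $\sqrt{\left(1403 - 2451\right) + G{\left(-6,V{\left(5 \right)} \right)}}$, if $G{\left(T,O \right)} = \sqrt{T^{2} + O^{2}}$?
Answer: $\sqrt{-1048 + \sqrt{85}} \approx 32.23 i$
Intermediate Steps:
$V{\left(f \right)} = 2 + f$ ($V{\left(f \right)} = f + 2 = 2 + f$)
$G{\left(T,O \right)} = \sqrt{O^{2} + T^{2}}$
$\sqrt{\left(1403 - 2451\right) + G{\left(-6,V{\left(5 \right)} \right)}} = \sqrt{\left(1403 - 2451\right) + \sqrt{\left(2 + 5\right)^{2} + \left(-6\right)^{2}}} = \sqrt{-1048 + \sqrt{7^{2} + 36}} = \sqrt{-1048 + \sqrt{49 + 36}} = \sqrt{-1048 + \sqrt{85}}$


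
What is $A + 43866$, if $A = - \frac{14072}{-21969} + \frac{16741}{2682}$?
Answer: $\frac{287225320129}{6546762} \approx 43873.0$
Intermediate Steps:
$A = \frac{45058237}{6546762}$ ($A = \left(-14072\right) \left(- \frac{1}{21969}\right) + 16741 \cdot \frac{1}{2682} = \frac{14072}{21969} + \frac{16741}{2682} = \frac{45058237}{6546762} \approx 6.8825$)
$A + 43866 = \frac{45058237}{6546762} + 43866 = \frac{287225320129}{6546762}$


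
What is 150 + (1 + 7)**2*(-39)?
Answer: -2346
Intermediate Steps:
150 + (1 + 7)**2*(-39) = 150 + 8**2*(-39) = 150 + 64*(-39) = 150 - 2496 = -2346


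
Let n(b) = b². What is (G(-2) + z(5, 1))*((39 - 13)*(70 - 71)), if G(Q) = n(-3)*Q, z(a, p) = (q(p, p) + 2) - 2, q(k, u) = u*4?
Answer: 364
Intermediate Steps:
q(k, u) = 4*u
z(a, p) = 4*p (z(a, p) = (4*p + 2) - 2 = (2 + 4*p) - 2 = 4*p)
G(Q) = 9*Q (G(Q) = (-3)²*Q = 9*Q)
(G(-2) + z(5, 1))*((39 - 13)*(70 - 71)) = (9*(-2) + 4*1)*((39 - 13)*(70 - 71)) = (-18 + 4)*(26*(-1)) = -14*(-26) = 364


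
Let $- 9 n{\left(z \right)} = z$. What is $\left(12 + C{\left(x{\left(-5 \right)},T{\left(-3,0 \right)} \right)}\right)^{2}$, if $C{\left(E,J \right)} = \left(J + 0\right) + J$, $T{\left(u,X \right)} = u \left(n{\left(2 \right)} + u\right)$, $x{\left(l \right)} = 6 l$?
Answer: $\frac{8836}{9} \approx 981.78$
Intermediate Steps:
$n{\left(z \right)} = - \frac{z}{9}$
$T{\left(u,X \right)} = u \left(- \frac{2}{9} + u\right)$ ($T{\left(u,X \right)} = u \left(\left(- \frac{1}{9}\right) 2 + u\right) = u \left(- \frac{2}{9} + u\right)$)
$C{\left(E,J \right)} = 2 J$ ($C{\left(E,J \right)} = J + J = 2 J$)
$\left(12 + C{\left(x{\left(-5 \right)},T{\left(-3,0 \right)} \right)}\right)^{2} = \left(12 + 2 \cdot \frac{1}{9} \left(-3\right) \left(-2 + 9 \left(-3\right)\right)\right)^{2} = \left(12 + 2 \cdot \frac{1}{9} \left(-3\right) \left(-2 - 27\right)\right)^{2} = \left(12 + 2 \cdot \frac{1}{9} \left(-3\right) \left(-29\right)\right)^{2} = \left(12 + 2 \cdot \frac{29}{3}\right)^{2} = \left(12 + \frac{58}{3}\right)^{2} = \left(\frac{94}{3}\right)^{2} = \frac{8836}{9}$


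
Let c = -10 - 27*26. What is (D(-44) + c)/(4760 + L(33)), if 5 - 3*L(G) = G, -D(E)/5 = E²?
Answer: -7794/3563 ≈ -2.1875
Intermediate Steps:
D(E) = -5*E²
L(G) = 5/3 - G/3
c = -712 (c = -10 - 702 = -712)
(D(-44) + c)/(4760 + L(33)) = (-5*(-44)² - 712)/(4760 + (5/3 - ⅓*33)) = (-5*1936 - 712)/(4760 + (5/3 - 11)) = (-9680 - 712)/(4760 - 28/3) = -10392/14252/3 = -10392*3/14252 = -7794/3563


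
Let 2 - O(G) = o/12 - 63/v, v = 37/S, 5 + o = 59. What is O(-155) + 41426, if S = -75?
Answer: 3055889/74 ≈ 41296.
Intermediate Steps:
o = 54 (o = -5 + 59 = 54)
v = -37/75 (v = 37/(-75) = 37*(-1/75) = -37/75 ≈ -0.49333)
O(G) = -9635/74 (O(G) = 2 - (54/12 - 63/(-37/75)) = 2 - (54*(1/12) - 63*(-75/37)) = 2 - (9/2 + 4725/37) = 2 - 1*9783/74 = 2 - 9783/74 = -9635/74)
O(-155) + 41426 = -9635/74 + 41426 = 3055889/74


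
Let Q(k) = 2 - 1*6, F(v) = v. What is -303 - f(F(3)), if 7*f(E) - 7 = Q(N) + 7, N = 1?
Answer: -2131/7 ≈ -304.43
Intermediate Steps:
Q(k) = -4 (Q(k) = 2 - 6 = -4)
f(E) = 10/7 (f(E) = 1 + (-4 + 7)/7 = 1 + (1/7)*3 = 1 + 3/7 = 10/7)
-303 - f(F(3)) = -303 - 1*10/7 = -303 - 10/7 = -2131/7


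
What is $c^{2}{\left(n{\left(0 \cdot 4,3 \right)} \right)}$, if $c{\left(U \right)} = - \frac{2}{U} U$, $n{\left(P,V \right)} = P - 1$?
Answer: $4$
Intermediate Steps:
$n{\left(P,V \right)} = -1 + P$
$c{\left(U \right)} = -2$
$c^{2}{\left(n{\left(0 \cdot 4,3 \right)} \right)} = \left(-2\right)^{2} = 4$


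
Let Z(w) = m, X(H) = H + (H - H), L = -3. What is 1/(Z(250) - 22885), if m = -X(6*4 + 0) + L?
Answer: -1/22912 ≈ -4.3645e-5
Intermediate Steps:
X(H) = H (X(H) = H + 0 = H)
m = -27 (m = -(6*4 + 0) - 3 = -(24 + 0) - 3 = -1*24 - 3 = -24 - 3 = -27)
Z(w) = -27
1/(Z(250) - 22885) = 1/(-27 - 22885) = 1/(-22912) = -1/22912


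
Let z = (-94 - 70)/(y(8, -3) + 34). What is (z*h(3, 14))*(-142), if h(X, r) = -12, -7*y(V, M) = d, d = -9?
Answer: -1956192/247 ≈ -7919.8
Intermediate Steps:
y(V, M) = 9/7 (y(V, M) = -⅐*(-9) = 9/7)
z = -1148/247 (z = (-94 - 70)/(9/7 + 34) = -164/247/7 = -164*7/247 = -1148/247 ≈ -4.6478)
(z*h(3, 14))*(-142) = -1148/247*(-12)*(-142) = (13776/247)*(-142) = -1956192/247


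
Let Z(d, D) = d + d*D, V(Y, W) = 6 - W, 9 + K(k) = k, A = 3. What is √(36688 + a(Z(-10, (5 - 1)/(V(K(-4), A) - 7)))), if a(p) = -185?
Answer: √36503 ≈ 191.06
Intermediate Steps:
K(k) = -9 + k
Z(d, D) = d + D*d
√(36688 + a(Z(-10, (5 - 1)/(V(K(-4), A) - 7)))) = √(36688 - 185) = √36503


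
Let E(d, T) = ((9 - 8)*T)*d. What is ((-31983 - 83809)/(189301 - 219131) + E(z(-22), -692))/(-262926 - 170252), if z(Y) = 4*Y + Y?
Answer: -567693848/3230424935 ≈ -0.17573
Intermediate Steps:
z(Y) = 5*Y
E(d, T) = T*d (E(d, T) = (1*T)*d = T*d)
((-31983 - 83809)/(189301 - 219131) + E(z(-22), -692))/(-262926 - 170252) = ((-31983 - 83809)/(189301 - 219131) - 3460*(-22))/(-262926 - 170252) = (-115792/(-29830) - 692*(-110))/(-433178) = (-115792*(-1/29830) + 76120)*(-1/433178) = (57896/14915 + 76120)*(-1/433178) = (1135387696/14915)*(-1/433178) = -567693848/3230424935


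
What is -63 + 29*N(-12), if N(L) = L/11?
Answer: -1041/11 ≈ -94.636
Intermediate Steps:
N(L) = L/11 (N(L) = L*(1/11) = L/11)
-63 + 29*N(-12) = -63 + 29*((1/11)*(-12)) = -63 + 29*(-12/11) = -63 - 348/11 = -1041/11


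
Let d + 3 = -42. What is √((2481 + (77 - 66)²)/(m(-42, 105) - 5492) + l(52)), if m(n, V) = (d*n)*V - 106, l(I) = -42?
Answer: I*√43376603974/32142 ≈ 6.4797*I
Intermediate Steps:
d = -45 (d = -3 - 42 = -45)
m(n, V) = -106 - 45*V*n (m(n, V) = (-45*n)*V - 106 = -45*V*n - 106 = -106 - 45*V*n)
√((2481 + (77 - 66)²)/(m(-42, 105) - 5492) + l(52)) = √((2481 + (77 - 66)²)/((-106 - 45*105*(-42)) - 5492) - 42) = √((2481 + 11²)/((-106 + 198450) - 5492) - 42) = √((2481 + 121)/(198344 - 5492) - 42) = √(2602/192852 - 42) = √(2602*(1/192852) - 42) = √(1301/96426 - 42) = √(-4048591/96426) = I*√43376603974/32142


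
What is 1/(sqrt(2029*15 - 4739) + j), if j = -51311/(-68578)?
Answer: -3518805758/120844166971743 + 18811768336*sqrt(1606)/120844166971743 ≈ 0.0062093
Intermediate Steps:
j = 51311/68578 (j = -51311*(-1/68578) = 51311/68578 ≈ 0.74821)
1/(sqrt(2029*15 - 4739) + j) = 1/(sqrt(2029*15 - 4739) + 51311/68578) = 1/(sqrt(30435 - 4739) + 51311/68578) = 1/(sqrt(25696) + 51311/68578) = 1/(4*sqrt(1606) + 51311/68578) = 1/(51311/68578 + 4*sqrt(1606))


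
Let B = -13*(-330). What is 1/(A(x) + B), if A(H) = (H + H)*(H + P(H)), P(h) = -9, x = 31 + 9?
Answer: 1/6770 ≈ 0.00014771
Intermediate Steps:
x = 40
B = 4290
A(H) = 2*H*(-9 + H) (A(H) = (H + H)*(H - 9) = (2*H)*(-9 + H) = 2*H*(-9 + H))
1/(A(x) + B) = 1/(2*40*(-9 + 40) + 4290) = 1/(2*40*31 + 4290) = 1/(2480 + 4290) = 1/6770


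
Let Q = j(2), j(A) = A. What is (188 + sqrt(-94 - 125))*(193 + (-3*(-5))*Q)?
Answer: 41924 + 223*I*sqrt(219) ≈ 41924.0 + 3300.1*I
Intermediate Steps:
Q = 2
(188 + sqrt(-94 - 125))*(193 + (-3*(-5))*Q) = (188 + sqrt(-94 - 125))*(193 - 3*(-5)*2) = (188 + sqrt(-219))*(193 + 15*2) = (188 + I*sqrt(219))*(193 + 30) = (188 + I*sqrt(219))*223 = 41924 + 223*I*sqrt(219)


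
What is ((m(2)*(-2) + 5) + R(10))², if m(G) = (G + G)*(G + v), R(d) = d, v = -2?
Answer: 225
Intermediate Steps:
m(G) = 2*G*(-2 + G) (m(G) = (G + G)*(G - 2) = (2*G)*(-2 + G) = 2*G*(-2 + G))
((m(2)*(-2) + 5) + R(10))² = (((2*2*(-2 + 2))*(-2) + 5) + 10)² = (((2*2*0)*(-2) + 5) + 10)² = ((0*(-2) + 5) + 10)² = ((0 + 5) + 10)² = (5 + 10)² = 15² = 225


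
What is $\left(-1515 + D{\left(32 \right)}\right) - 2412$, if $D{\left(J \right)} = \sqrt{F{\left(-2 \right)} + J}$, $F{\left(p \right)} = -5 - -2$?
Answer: $-3927 + \sqrt{29} \approx -3921.6$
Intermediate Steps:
$F{\left(p \right)} = -3$ ($F{\left(p \right)} = -5 + 2 = -3$)
$D{\left(J \right)} = \sqrt{-3 + J}$
$\left(-1515 + D{\left(32 \right)}\right) - 2412 = \left(-1515 + \sqrt{-3 + 32}\right) - 2412 = \left(-1515 + \sqrt{29}\right) - 2412 = -3927 + \sqrt{29}$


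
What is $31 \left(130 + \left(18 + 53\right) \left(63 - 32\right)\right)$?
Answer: $72261$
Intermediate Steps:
$31 \left(130 + \left(18 + 53\right) \left(63 - 32\right)\right) = 31 \left(130 + 71 \cdot 31\right) = 31 \left(130 + 2201\right) = 31 \cdot 2331 = 72261$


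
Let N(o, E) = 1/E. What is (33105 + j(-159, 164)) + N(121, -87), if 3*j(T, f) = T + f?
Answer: 960093/29 ≈ 33107.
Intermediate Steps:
j(T, f) = T/3 + f/3 (j(T, f) = (T + f)/3 = T/3 + f/3)
(33105 + j(-159, 164)) + N(121, -87) = (33105 + ((1/3)*(-159) + (1/3)*164)) + 1/(-87) = (33105 + (-53 + 164/3)) - 1/87 = (33105 + 5/3) - 1/87 = 99320/3 - 1/87 = 960093/29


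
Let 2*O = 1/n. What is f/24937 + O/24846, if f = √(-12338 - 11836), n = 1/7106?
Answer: 3553/24846 + 3*I*√2686/24937 ≈ 0.143 + 0.0062349*I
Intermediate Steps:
n = 1/7106 ≈ 0.00014073
O = 3553 (O = 1/(2*(1/7106)) = (½)*7106 = 3553)
f = 3*I*√2686 (f = √(-24174) = 3*I*√2686 ≈ 155.48*I)
f/24937 + O/24846 = (3*I*√2686)/24937 + 3553/24846 = (3*I*√2686)*(1/24937) + 3553*(1/24846) = 3*I*√2686/24937 + 3553/24846 = 3553/24846 + 3*I*√2686/24937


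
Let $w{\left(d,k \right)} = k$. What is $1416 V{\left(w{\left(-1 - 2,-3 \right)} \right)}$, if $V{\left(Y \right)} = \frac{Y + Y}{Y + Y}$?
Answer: $1416$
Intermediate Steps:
$V{\left(Y \right)} = 1$ ($V{\left(Y \right)} = \frac{2 Y}{2 Y} = 2 Y \frac{1}{2 Y} = 1$)
$1416 V{\left(w{\left(-1 - 2,-3 \right)} \right)} = 1416 \cdot 1 = 1416$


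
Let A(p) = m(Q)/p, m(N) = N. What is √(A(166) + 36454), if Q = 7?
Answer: 17*√3475874/166 ≈ 190.93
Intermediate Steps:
A(p) = 7/p
√(A(166) + 36454) = √(7/166 + 36454) = √(6051371/166) = 17*√3475874/166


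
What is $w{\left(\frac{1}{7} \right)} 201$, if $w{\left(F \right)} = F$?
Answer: $\frac{201}{7} \approx 28.714$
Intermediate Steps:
$w{\left(\frac{1}{7} \right)} 201 = \frac{1}{7} \cdot 201 = \frac{201}{7}$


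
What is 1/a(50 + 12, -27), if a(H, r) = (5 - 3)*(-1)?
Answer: -½ ≈ -0.50000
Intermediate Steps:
a(H, r) = -2 (a(H, r) = 2*(-1) = -2)
1/a(50 + 12, -27) = 1/(-2) = -½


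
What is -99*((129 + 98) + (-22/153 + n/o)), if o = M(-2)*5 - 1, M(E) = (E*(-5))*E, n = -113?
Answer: -38751878/1717 ≈ -22570.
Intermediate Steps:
M(E) = -5*E² (M(E) = (-5*E)*E = -5*E²)
o = -101 (o = -5*(-2)²*5 - 1 = -5*4*5 - 1 = -20*5 - 1 = -100 - 1 = -101)
-99*((129 + 98) + (-22/153 + n/o)) = -99*((129 + 98) + (-22/153 - 113/(-101))) = -99*(227 + (-22*1/153 - 113*(-1/101))) = -99*(227 + (-22/153 + 113/101)) = -99*(227 + 15067/15453) = -99*3522898/15453 = -38751878/1717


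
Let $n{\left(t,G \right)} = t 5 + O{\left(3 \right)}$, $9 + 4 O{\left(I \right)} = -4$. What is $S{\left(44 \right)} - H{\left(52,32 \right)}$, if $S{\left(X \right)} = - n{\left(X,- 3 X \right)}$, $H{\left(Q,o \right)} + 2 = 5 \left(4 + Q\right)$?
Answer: $- \frac{1979}{4} \approx -494.75$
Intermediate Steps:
$O{\left(I \right)} = - \frac{13}{4}$ ($O{\left(I \right)} = - \frac{9}{4} + \frac{1}{4} \left(-4\right) = - \frac{9}{4} - 1 = - \frac{13}{4}$)
$n{\left(t,G \right)} = - \frac{13}{4} + 5 t$ ($n{\left(t,G \right)} = t 5 - \frac{13}{4} = 5 t - \frac{13}{4} = - \frac{13}{4} + 5 t$)
$H{\left(Q,o \right)} = 18 + 5 Q$ ($H{\left(Q,o \right)} = -2 + 5 \left(4 + Q\right) = -2 + \left(20 + 5 Q\right) = 18 + 5 Q$)
$S{\left(X \right)} = \frac{13}{4} - 5 X$ ($S{\left(X \right)} = - (- \frac{13}{4} + 5 X) = \frac{13}{4} - 5 X$)
$S{\left(44 \right)} - H{\left(52,32 \right)} = \left(\frac{13}{4} - 220\right) - \left(18 + 5 \cdot 52\right) = \left(\frac{13}{4} - 220\right) - \left(18 + 260\right) = - \frac{867}{4} - 278 = - \frac{1979}{4}$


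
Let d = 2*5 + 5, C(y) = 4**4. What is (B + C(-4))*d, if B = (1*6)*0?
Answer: 3840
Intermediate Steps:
C(y) = 256
B = 0 (B = 6*0 = 0)
d = 15 (d = 10 + 5 = 15)
(B + C(-4))*d = (0 + 256)*15 = 256*15 = 3840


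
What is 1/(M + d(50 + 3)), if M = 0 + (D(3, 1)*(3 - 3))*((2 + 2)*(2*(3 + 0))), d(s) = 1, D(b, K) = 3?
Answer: 1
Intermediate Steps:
M = 0 (M = 0 + (3*(3 - 3))*((2 + 2)*(2*(3 + 0))) = 0 + (3*0)*(4*(2*3)) = 0 + 0*(4*6) = 0 + 0*24 = 0 + 0 = 0)
1/(M + d(50 + 3)) = 1/(0 + 1) = 1/1 = 1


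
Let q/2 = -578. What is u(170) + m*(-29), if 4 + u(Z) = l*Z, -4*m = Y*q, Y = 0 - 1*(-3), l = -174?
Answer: -54727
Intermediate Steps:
q = -1156 (q = 2*(-578) = -1156)
Y = 3 (Y = 0 + 3 = 3)
m = 867 (m = -3*(-1156)/4 = -¼*(-3468) = 867)
u(Z) = -4 - 174*Z
u(170) + m*(-29) = (-4 - 174*170) + 867*(-29) = (-4 - 29580) - 25143 = -29584 - 25143 = -54727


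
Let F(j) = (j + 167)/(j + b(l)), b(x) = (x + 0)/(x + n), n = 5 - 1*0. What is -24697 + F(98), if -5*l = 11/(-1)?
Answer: -87393143/3539 ≈ -24694.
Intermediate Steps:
n = 5 (n = 5 + 0 = 5)
l = 11/5 (l = -11/(5*(-1)) = -11*(-1)/5 = -⅕*(-11) = 11/5 ≈ 2.2000)
b(x) = x/(5 + x) (b(x) = (x + 0)/(x + 5) = x/(5 + x))
F(j) = (167 + j)/(11/36 + j) (F(j) = (j + 167)/(j + 11/(5*(5 + 11/5))) = (167 + j)/(j + 11/(5*(36/5))) = (167 + j)/(j + (11/5)*(5/36)) = (167 + j)/(j + 11/36) = (167 + j)/(11/36 + j))
-24697 + F(98) = -24697 + 36*(167 + 98)/(11 + 36*98) = -24697 + 36*265/(11 + 3528) = -24697 + 36*265/3539 = -24697 + 36*(1/3539)*265 = -24697 + 9540/3539 = -87393143/3539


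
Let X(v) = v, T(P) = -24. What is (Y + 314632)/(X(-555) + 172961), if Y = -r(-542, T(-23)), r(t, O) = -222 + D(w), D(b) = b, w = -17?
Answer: 314871/172406 ≈ 1.8263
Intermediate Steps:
r(t, O) = -239 (r(t, O) = -222 - 17 = -239)
Y = 239 (Y = -1*(-239) = 239)
(Y + 314632)/(X(-555) + 172961) = (239 + 314632)/(-555 + 172961) = 314871/172406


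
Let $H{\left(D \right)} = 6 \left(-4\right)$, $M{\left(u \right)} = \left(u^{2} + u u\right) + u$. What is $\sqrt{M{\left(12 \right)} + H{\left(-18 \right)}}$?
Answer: $2 \sqrt{69} \approx 16.613$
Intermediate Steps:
$M{\left(u \right)} = u + 2 u^{2}$ ($M{\left(u \right)} = \left(u^{2} + u^{2}\right) + u = 2 u^{2} + u = u + 2 u^{2}$)
$H{\left(D \right)} = -24$
$\sqrt{M{\left(12 \right)} + H{\left(-18 \right)}} = \sqrt{12 \left(1 + 2 \cdot 12\right) - 24} = \sqrt{12 \left(1 + 24\right) - 24} = \sqrt{12 \cdot 25 - 24} = \sqrt{300 - 24} = \sqrt{276} = 2 \sqrt{69}$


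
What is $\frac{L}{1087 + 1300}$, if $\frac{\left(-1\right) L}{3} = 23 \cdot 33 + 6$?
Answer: $- \frac{2295}{2387} \approx -0.96146$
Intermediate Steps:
$L = -2295$ ($L = - 3 \left(23 \cdot 33 + 6\right) = - 3 \left(759 + 6\right) = \left(-3\right) 765 = -2295$)
$\frac{L}{1087 + 1300} = - \frac{2295}{1087 + 1300} = - \frac{2295}{2387}$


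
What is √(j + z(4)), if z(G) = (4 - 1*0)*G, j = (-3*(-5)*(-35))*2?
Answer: I*√1034 ≈ 32.156*I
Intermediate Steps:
j = -1050 (j = (15*(-35))*2 = -525*2 = -1050)
z(G) = 4*G (z(G) = (4 + 0)*G = 4*G)
√(j + z(4)) = √(-1050 + 4*4) = √(-1050 + 16) = √(-1034) = I*√1034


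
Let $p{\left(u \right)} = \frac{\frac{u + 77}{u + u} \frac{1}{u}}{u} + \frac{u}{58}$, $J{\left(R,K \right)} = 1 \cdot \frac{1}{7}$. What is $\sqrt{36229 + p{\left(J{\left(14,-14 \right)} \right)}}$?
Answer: $\frac{\sqrt{8152624130}}{406} \approx 222.39$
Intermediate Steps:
$J{\left(R,K \right)} = \frac{1}{7}$ ($J{\left(R,K \right)} = 1 \cdot \frac{1}{7} = \frac{1}{7}$)
$p{\left(u \right)} = \frac{u}{58} + \frac{77 + u}{2 u^{3}}$ ($p{\left(u \right)} = \frac{\frac{77 + u}{2 u} \frac{1}{u}}{u} + u \frac{1}{58} = \frac{\left(77 + u\right) \frac{1}{2 u} \frac{1}{u}}{u} + \frac{u}{58} = \frac{\frac{77 + u}{2 u} \frac{1}{u}}{u} + \frac{u}{58} = \frac{\frac{1}{2} \frac{1}{u^{2}} \left(77 + u\right)}{u} + \frac{u}{58} = \frac{77 + u}{2 u^{3}} + \frac{u}{58} = \frac{u}{58} + \frac{77 + u}{2 u^{3}}$)
$\sqrt{36229 + p{\left(J{\left(14,-14 \right)} \right)}} = \sqrt{36229 + \frac{\frac{1}{(\frac{1}{7})^{3}} \left(2233 + \left(\frac{1}{7}\right)^{4} + 29 \cdot \frac{1}{7}\right)}{58}} = \sqrt{36229 + \frac{1}{58} \cdot 343 \left(2233 + \frac{1}{2401} + \frac{29}{7}\right)} = \sqrt{36229 + \frac{1}{58} \cdot 343 \cdot \frac{5371381}{2401}} = \sqrt{36229 + \frac{5371381}{406}} = \sqrt{\frac{20080355}{406}} = \frac{\sqrt{8152624130}}{406}$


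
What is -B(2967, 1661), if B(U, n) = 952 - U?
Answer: 2015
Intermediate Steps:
-B(2967, 1661) = -(952 - 1*2967) = -(952 - 2967) = -1*(-2015) = 2015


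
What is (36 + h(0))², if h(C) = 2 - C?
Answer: 1444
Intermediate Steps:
(36 + h(0))² = (36 + (2 - 1*0))² = (36 + (2 + 0))² = (36 + 2)² = 38² = 1444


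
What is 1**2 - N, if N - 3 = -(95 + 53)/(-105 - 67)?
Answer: -123/43 ≈ -2.8605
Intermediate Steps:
N = 166/43 (N = 3 - (95 + 53)/(-105 - 67) = 3 - 148/(-172) = 3 - 148*(-1)/172 = 3 - 1*(-37/43) = 3 + 37/43 = 166/43 ≈ 3.8605)
1**2 - N = 1**2 - 1*166/43 = 1 - 166/43 = -123/43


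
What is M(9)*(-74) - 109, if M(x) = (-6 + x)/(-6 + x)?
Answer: -183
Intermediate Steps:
M(x) = 1
M(9)*(-74) - 109 = 1*(-74) - 109 = -74 - 109 = -183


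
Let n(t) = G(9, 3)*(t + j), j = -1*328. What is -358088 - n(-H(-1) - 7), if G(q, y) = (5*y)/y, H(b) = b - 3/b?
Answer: -356403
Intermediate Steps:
j = -328
G(q, y) = 5
n(t) = -1640 + 5*t (n(t) = 5*(t - 328) = 5*(-328 + t) = -1640 + 5*t)
-358088 - n(-H(-1) - 7) = -358088 - (-1640 + 5*(-(-1 - 3/(-1)) - 7)) = -358088 - (-1640 + 5*(-(-1 - 3*(-1)) - 7)) = -358088 - (-1640 + 5*(-(-1 + 3) - 7)) = -358088 - (-1640 + 5*(-1*2 - 7)) = -358088 - (-1640 + 5*(-2 - 7)) = -358088 - (-1640 + 5*(-9)) = -358088 - (-1640 - 45) = -358088 - 1*(-1685) = -358088 + 1685 = -356403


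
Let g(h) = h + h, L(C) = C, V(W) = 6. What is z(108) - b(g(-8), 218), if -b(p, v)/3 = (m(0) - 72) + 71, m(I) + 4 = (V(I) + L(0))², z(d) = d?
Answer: 201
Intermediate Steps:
m(I) = 32 (m(I) = -4 + (6 + 0)² = -4 + 6² = -4 + 36 = 32)
g(h) = 2*h
b(p, v) = -93 (b(p, v) = -3*((32 - 72) + 71) = -3*(-40 + 71) = -3*31 = -93)
z(108) - b(g(-8), 218) = 108 - 1*(-93) = 108 + 93 = 201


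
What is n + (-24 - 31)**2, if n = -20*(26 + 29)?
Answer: 1925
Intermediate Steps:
n = -1100 (n = -20*55 = -1100)
n + (-24 - 31)**2 = -1100 + (-24 - 31)**2 = -1100 + (-55)**2 = -1100 + 3025 = 1925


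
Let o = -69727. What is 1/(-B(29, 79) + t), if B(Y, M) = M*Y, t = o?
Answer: -1/72018 ≈ -1.3885e-5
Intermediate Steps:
t = -69727
1/(-B(29, 79) + t) = 1/(-79*29 - 69727) = 1/(-1*2291 - 69727) = 1/(-2291 - 69727) = 1/(-72018) = -1/72018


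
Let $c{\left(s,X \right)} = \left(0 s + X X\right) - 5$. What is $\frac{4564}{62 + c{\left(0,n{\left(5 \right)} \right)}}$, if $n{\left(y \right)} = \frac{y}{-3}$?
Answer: $\frac{20538}{269} \approx 76.349$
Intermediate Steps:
$n{\left(y \right)} = - \frac{y}{3}$ ($n{\left(y \right)} = y \left(- \frac{1}{3}\right) = - \frac{y}{3}$)
$c{\left(s,X \right)} = -5 + X^{2}$ ($c{\left(s,X \right)} = \left(0 + X^{2}\right) - 5 = X^{2} - 5 = -5 + X^{2}$)
$\frac{4564}{62 + c{\left(0,n{\left(5 \right)} \right)}} = \frac{4564}{62 - \left(5 - \left(\left(- \frac{1}{3}\right) 5\right)^{2}\right)} = \frac{4564}{62 - \left(5 - \left(- \frac{5}{3}\right)^{2}\right)} = \frac{4564}{62 + \left(-5 + \frac{25}{9}\right)} = \frac{4564}{62 - \frac{20}{9}} = \frac{4564}{\frac{538}{9}} = 4564 \cdot \frac{9}{538} = \frac{20538}{269}$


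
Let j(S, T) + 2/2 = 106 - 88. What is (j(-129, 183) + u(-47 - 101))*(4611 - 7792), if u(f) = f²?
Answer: -69730701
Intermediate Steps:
j(S, T) = 17 (j(S, T) = -1 + (106 - 88) = -1 + 18 = 17)
(j(-129, 183) + u(-47 - 101))*(4611 - 7792) = (17 + (-47 - 101)²)*(4611 - 7792) = (17 + (-148)²)*(-3181) = (17 + 21904)*(-3181) = 21921*(-3181) = -69730701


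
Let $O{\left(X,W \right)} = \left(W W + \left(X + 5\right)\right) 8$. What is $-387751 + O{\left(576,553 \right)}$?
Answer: $2063369$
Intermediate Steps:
$O{\left(X,W \right)} = 40 + 8 X + 8 W^{2}$ ($O{\left(X,W \right)} = \left(W^{2} + \left(5 + X\right)\right) 8 = \left(5 + X + W^{2}\right) 8 = 40 + 8 X + 8 W^{2}$)
$-387751 + O{\left(576,553 \right)} = -387751 + \left(40 + 8 \cdot 576 + 8 \cdot 553^{2}\right) = -387751 + \left(40 + 4608 + 8 \cdot 305809\right) = -387751 + \left(40 + 4608 + 2446472\right) = -387751 + 2451120 = 2063369$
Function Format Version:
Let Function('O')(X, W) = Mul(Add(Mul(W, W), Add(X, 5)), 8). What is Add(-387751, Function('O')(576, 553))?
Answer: 2063369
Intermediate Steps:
Function('O')(X, W) = Add(40, Mul(8, X), Mul(8, Pow(W, 2))) (Function('O')(X, W) = Mul(Add(Pow(W, 2), Add(5, X)), 8) = Mul(Add(5, X, Pow(W, 2)), 8) = Add(40, Mul(8, X), Mul(8, Pow(W, 2))))
Add(-387751, Function('O')(576, 553)) = Add(-387751, Add(40, Mul(8, 576), Mul(8, Pow(553, 2)))) = Add(-387751, Add(40, 4608, Mul(8, 305809))) = Add(-387751, Add(40, 4608, 2446472)) = Add(-387751, 2451120) = 2063369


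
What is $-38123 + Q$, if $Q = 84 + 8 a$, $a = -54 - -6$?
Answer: $-38423$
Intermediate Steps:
$a = -48$ ($a = -54 + 6 = -48$)
$Q = -300$ ($Q = 84 + 8 \left(-48\right) = 84 - 384 = -300$)
$-38123 + Q = -38123 - 300 = -38423$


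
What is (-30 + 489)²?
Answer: 210681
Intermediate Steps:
(-30 + 489)² = 459² = 210681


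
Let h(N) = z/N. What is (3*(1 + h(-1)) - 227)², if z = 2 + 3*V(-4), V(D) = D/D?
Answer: 57121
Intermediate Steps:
V(D) = 1
z = 5 (z = 2 + 3*1 = 2 + 3 = 5)
h(N) = 5/N
(3*(1 + h(-1)) - 227)² = (3*(1 + 5/(-1)) - 227)² = (3*(1 + 5*(-1)) - 227)² = (3*(1 - 5) - 227)² = (3*(-4) - 227)² = (-12 - 227)² = (-239)² = 57121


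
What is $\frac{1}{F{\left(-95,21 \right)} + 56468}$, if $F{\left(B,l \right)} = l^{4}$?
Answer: $\frac{1}{250949} \approx 3.9849 \cdot 10^{-6}$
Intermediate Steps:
$\frac{1}{F{\left(-95,21 \right)} + 56468} = \frac{1}{21^{4} + 56468} = \frac{1}{194481 + 56468} = \frac{1}{250949}$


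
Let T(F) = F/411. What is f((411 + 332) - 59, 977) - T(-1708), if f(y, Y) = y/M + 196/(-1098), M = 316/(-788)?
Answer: -10111169422/5941827 ≈ -1701.7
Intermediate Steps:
M = -79/197 (M = 316*(-1/788) = -79/197 ≈ -0.40102)
T(F) = F/411 (T(F) = F*(1/411) = F/411)
f(y, Y) = -98/549 - 197*y/79 (f(y, Y) = y/(-79/197) + 196/(-1098) = y*(-197/79) + 196*(-1/1098) = -197*y/79 - 98/549 = -98/549 - 197*y/79)
f((411 + 332) - 59, 977) - T(-1708) = (-98/549 - 197*((411 + 332) - 59)/79) - (-1708)/411 = (-98/549 - 197*(743 - 59)/79) - 1*(-1708/411) = (-98/549 - 197/79*684) + 1708/411 = (-98/549 - 134748/79) + 1708/411 = -73984394/43371 + 1708/411 = -10111169422/5941827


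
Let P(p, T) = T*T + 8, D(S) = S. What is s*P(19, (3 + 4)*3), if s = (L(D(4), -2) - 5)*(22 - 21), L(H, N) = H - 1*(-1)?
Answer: 0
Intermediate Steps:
L(H, N) = 1 + H (L(H, N) = H + 1 = 1 + H)
P(p, T) = 8 + T² (P(p, T) = T² + 8 = 8 + T²)
s = 0 (s = ((1 + 4) - 5)*(22 - 21) = (5 - 5)*1 = 0*1 = 0)
s*P(19, (3 + 4)*3) = 0*(8 + ((3 + 4)*3)²) = 0*(8 + (7*3)²) = 0*(8 + 21²) = 0*(8 + 441) = 0*449 = 0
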